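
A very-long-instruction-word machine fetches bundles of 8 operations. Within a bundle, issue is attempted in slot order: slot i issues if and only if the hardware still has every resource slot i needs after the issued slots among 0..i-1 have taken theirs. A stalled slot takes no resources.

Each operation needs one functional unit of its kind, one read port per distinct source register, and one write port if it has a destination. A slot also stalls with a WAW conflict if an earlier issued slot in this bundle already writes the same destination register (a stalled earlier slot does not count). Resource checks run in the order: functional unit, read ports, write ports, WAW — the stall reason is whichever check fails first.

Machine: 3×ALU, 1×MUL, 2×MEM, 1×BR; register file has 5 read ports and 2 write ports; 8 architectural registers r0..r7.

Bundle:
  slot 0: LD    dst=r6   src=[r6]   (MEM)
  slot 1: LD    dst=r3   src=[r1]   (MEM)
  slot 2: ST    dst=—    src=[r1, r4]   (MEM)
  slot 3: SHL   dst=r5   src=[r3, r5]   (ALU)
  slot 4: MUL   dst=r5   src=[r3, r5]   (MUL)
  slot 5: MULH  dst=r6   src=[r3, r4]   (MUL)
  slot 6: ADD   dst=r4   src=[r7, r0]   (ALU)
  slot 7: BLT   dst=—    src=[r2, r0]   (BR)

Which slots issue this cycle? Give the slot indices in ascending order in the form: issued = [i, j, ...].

  0. MEM→r6 ⇒ go  {3A/1Mu/1Ld/1B | 4r 1w}
  1. MEM→r3 ⇒ go  {3A/1Mu/0Ld/1B | 3r 0w}
  2. MEM ⇒ no(FU)  {3A/1Mu/0Ld/1B | 3r 0w}
  3. ALU→r5 ⇒ no(WR_PORT)  {3A/1Mu/0Ld/1B | 3r 0w}
  4. MUL→r5 ⇒ no(WR_PORT)  {3A/1Mu/0Ld/1B | 3r 0w}
  5. MUL→r6 ⇒ no(WR_PORT)  {3A/1Mu/0Ld/1B | 3r 0w}
  6. ALU→r4 ⇒ no(WR_PORT)  {3A/1Mu/0Ld/1B | 3r 0w}
  7. BR ⇒ go  {3A/1Mu/0Ld/0B | 1r 0w}

issued = [0, 1, 7]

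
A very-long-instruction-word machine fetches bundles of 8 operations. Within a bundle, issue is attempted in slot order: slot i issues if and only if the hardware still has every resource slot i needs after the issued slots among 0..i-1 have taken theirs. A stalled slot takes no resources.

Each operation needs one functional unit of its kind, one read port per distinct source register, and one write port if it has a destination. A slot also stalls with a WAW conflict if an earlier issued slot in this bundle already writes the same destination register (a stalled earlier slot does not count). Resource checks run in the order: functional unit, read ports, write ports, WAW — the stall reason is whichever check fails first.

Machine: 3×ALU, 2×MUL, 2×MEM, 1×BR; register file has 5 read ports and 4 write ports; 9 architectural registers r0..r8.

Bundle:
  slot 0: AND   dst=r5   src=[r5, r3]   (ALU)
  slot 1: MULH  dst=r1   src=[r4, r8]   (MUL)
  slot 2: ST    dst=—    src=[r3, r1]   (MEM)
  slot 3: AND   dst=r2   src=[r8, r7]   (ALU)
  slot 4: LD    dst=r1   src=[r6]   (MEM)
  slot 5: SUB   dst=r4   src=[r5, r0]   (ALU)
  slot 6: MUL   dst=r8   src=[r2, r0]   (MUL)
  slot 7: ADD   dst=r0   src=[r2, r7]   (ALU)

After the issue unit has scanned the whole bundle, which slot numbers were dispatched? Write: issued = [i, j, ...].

(0) want 1×ALU +2rd +1wr — yes → AL2|MU2|ME2|BR1|rd3|wr3
(1) want 1×MUL +2rd +1wr — yes → AL2|MU1|ME2|BR1|rd1|wr2
(2) want 1×MEM +2rd +0wr — RD_PORT → AL2|MU1|ME2|BR1|rd1|wr2
(3) want 1×ALU +2rd +1wr — RD_PORT → AL2|MU1|ME2|BR1|rd1|wr2
(4) want 1×MEM +1rd +1wr — WAW → AL2|MU1|ME2|BR1|rd1|wr2
(5) want 1×ALU +2rd +1wr — RD_PORT → AL2|MU1|ME2|BR1|rd1|wr2
(6) want 1×MUL +2rd +1wr — RD_PORT → AL2|MU1|ME2|BR1|rd1|wr2
(7) want 1×ALU +2rd +1wr — RD_PORT → AL2|MU1|ME2|BR1|rd1|wr2

issued = [0, 1]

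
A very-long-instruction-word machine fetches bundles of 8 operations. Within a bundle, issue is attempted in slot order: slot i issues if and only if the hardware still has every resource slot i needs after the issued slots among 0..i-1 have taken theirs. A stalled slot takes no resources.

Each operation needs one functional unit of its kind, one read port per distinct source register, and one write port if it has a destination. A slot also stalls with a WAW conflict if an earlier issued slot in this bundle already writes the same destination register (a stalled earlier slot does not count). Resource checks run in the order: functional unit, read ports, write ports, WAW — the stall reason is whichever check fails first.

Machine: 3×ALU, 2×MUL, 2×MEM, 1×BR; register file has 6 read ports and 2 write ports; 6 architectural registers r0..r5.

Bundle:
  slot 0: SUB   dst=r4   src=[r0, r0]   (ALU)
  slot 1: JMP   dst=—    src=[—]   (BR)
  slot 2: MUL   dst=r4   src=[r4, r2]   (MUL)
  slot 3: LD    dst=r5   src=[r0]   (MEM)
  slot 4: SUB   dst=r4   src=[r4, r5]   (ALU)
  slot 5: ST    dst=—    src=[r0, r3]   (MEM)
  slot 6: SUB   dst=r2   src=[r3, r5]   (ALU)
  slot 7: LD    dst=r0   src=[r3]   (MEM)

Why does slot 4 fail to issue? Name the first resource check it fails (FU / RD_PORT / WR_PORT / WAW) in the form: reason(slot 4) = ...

reason(slot 4) = WR_PORT

slot 0 (ALU): ISSUE — free A2,Mu2,Ld2,B1 rp5 wp1
slot 1 (BR): ISSUE — free A2,Mu2,Ld2,B0 rp5 wp1
slot 2 (MUL): stall WAW — free A2,Mu2,Ld2,B0 rp5 wp1
slot 3 (MEM): ISSUE — free A2,Mu2,Ld1,B0 rp4 wp0
slot 4 (ALU): stall WR_PORT — free A2,Mu2,Ld1,B0 rp4 wp0
slot 5 (MEM): ISSUE — free A2,Mu2,Ld0,B0 rp2 wp0
slot 6 (ALU): stall WR_PORT — free A2,Mu2,Ld0,B0 rp2 wp0
slot 7 (MEM): stall FU — free A2,Mu2,Ld0,B0 rp2 wp0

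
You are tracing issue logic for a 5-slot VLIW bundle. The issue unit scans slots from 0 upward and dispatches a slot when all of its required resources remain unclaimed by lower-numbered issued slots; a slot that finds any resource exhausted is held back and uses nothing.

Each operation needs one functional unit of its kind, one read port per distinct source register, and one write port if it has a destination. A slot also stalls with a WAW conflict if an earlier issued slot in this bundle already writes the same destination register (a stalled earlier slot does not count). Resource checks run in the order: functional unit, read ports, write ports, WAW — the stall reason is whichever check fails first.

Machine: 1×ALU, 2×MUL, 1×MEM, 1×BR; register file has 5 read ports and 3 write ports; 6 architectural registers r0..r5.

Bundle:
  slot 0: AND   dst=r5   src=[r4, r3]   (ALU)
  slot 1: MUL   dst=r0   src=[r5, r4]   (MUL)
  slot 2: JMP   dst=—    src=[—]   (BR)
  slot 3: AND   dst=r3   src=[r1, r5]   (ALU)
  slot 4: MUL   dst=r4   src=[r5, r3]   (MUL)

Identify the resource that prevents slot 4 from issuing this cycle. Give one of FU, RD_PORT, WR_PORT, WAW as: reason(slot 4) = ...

reason(slot 4) = RD_PORT

[0] ALU needs rd=2 wr=1: ok; after: ALU=0 MUL=2 MEM=1 BR=1, R=3, W=2
[1] MUL needs rd=2 wr=1: ok; after: ALU=0 MUL=1 MEM=1 BR=1, R=1, W=1
[2] BR needs rd=0 wr=0: ok; after: ALU=0 MUL=1 MEM=1 BR=0, R=1, W=1
[3] ALU needs rd=2 wr=1: FU; after: ALU=0 MUL=1 MEM=1 BR=0, R=1, W=1
[4] MUL needs rd=2 wr=1: RD_PORT; after: ALU=0 MUL=1 MEM=1 BR=0, R=1, W=1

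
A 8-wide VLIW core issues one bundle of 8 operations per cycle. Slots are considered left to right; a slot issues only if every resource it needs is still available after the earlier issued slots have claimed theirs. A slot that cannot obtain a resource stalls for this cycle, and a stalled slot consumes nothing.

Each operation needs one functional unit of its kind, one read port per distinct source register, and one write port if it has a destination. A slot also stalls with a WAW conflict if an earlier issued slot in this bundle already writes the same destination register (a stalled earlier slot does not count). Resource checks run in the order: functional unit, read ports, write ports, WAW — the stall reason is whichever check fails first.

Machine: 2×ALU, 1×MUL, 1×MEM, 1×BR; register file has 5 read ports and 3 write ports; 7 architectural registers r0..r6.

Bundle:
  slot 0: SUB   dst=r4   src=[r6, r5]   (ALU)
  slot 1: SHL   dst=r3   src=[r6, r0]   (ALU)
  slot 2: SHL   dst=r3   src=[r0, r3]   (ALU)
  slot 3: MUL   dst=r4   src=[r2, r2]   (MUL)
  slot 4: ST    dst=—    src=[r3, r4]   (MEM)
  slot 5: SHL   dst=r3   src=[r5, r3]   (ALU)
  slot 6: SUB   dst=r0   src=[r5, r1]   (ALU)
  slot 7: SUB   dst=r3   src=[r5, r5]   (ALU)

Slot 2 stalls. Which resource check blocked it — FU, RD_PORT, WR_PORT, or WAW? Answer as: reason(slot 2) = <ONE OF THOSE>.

reason(slot 2) = FU

#0 ALU src=r6,r5 dispatched  <A:1 Mu:1 Ld:1 B:1 rd:3 wr:2>
#1 ALU src=r6,r0 dispatched  <A:0 Mu:1 Ld:1 B:1 rd:1 wr:1>
#2 ALU src=r0,r3 held:FU  <A:0 Mu:1 Ld:1 B:1 rd:1 wr:1>
#3 MUL src=r2,r2 held:WAW  <A:0 Mu:1 Ld:1 B:1 rd:1 wr:1>
#4 MEM src=r3,r4 held:RD_PORT  <A:0 Mu:1 Ld:1 B:1 rd:1 wr:1>
#5 ALU src=r5,r3 held:FU  <A:0 Mu:1 Ld:1 B:1 rd:1 wr:1>
#6 ALU src=r5,r1 held:FU  <A:0 Mu:1 Ld:1 B:1 rd:1 wr:1>
#7 ALU src=r5,r5 held:FU  <A:0 Mu:1 Ld:1 B:1 rd:1 wr:1>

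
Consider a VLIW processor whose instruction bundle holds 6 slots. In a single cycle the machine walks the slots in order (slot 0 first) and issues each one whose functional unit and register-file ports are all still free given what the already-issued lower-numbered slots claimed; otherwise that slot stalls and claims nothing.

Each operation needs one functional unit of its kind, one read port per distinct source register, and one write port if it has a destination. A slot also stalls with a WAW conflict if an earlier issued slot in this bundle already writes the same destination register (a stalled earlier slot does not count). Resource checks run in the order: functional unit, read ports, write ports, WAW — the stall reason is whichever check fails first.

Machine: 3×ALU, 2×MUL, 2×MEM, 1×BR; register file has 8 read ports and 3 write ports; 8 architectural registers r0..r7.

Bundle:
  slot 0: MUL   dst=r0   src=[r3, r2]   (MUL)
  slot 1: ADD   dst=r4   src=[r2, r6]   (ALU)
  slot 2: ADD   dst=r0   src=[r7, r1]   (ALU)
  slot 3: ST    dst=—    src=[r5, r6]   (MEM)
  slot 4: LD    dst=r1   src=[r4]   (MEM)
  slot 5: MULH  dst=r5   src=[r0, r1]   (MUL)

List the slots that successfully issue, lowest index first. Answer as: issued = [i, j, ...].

  0. MUL→r0 ⇒ go  {3A/1Mu/2Ld/1B | 6r 2w}
  1. ALU→r4 ⇒ go  {2A/1Mu/2Ld/1B | 4r 1w}
  2. ALU→r0 ⇒ no(WAW)  {2A/1Mu/2Ld/1B | 4r 1w}
  3. MEM ⇒ go  {2A/1Mu/1Ld/1B | 2r 1w}
  4. MEM→r1 ⇒ go  {2A/1Mu/0Ld/1B | 1r 0w}
  5. MUL→r5 ⇒ no(RD_PORT)  {2A/1Mu/0Ld/1B | 1r 0w}

issued = [0, 1, 3, 4]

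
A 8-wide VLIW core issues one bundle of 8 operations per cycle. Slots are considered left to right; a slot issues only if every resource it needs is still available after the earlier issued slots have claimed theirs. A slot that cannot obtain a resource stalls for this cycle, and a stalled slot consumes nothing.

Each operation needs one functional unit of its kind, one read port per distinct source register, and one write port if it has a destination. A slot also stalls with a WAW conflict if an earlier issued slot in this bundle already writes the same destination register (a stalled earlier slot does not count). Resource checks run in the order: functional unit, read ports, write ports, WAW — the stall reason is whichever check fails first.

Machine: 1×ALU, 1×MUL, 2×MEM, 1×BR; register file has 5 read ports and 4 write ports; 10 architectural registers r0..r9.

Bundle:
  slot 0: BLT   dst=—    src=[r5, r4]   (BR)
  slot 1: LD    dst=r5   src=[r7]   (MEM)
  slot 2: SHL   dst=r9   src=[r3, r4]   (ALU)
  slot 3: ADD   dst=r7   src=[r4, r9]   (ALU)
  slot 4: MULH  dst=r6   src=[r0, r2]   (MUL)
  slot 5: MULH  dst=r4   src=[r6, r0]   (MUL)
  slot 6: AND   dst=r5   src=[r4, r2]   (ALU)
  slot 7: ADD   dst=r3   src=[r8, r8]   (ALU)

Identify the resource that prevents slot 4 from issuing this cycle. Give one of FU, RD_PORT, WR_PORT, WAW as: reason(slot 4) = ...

#0 BR src=r5,r4 dispatched  <A:1 Mu:1 Ld:2 B:0 rd:3 wr:4>
#1 MEM src=r7 dispatched  <A:1 Mu:1 Ld:1 B:0 rd:2 wr:3>
#2 ALU src=r3,r4 dispatched  <A:0 Mu:1 Ld:1 B:0 rd:0 wr:2>
#3 ALU src=r4,r9 held:FU  <A:0 Mu:1 Ld:1 B:0 rd:0 wr:2>
#4 MUL src=r0,r2 held:RD_PORT  <A:0 Mu:1 Ld:1 B:0 rd:0 wr:2>
#5 MUL src=r6,r0 held:RD_PORT  <A:0 Mu:1 Ld:1 B:0 rd:0 wr:2>
#6 ALU src=r4,r2 held:FU  <A:0 Mu:1 Ld:1 B:0 rd:0 wr:2>
#7 ALU src=r8,r8 held:FU  <A:0 Mu:1 Ld:1 B:0 rd:0 wr:2>

reason(slot 4) = RD_PORT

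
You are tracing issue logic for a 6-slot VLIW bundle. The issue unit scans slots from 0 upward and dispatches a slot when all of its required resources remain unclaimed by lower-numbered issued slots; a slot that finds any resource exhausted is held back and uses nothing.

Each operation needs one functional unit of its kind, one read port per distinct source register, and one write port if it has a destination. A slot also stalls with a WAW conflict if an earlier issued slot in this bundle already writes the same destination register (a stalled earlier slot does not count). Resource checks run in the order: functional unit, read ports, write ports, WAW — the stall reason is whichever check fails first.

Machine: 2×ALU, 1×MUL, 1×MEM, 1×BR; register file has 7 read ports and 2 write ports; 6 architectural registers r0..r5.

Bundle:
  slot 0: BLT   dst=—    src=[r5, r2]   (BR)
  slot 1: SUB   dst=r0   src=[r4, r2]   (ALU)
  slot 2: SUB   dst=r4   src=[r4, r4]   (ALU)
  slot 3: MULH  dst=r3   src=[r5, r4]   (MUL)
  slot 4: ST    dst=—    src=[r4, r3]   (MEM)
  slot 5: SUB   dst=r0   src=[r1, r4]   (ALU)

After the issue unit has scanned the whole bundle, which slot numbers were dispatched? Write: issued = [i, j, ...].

issued = [0, 1, 2, 4]

#0 BR src=r5,r2 dispatched  <A:2 Mu:1 Ld:1 B:0 rd:5 wr:2>
#1 ALU src=r4,r2 dispatched  <A:1 Mu:1 Ld:1 B:0 rd:3 wr:1>
#2 ALU src=r4,r4 dispatched  <A:0 Mu:1 Ld:1 B:0 rd:2 wr:0>
#3 MUL src=r5,r4 held:WR_PORT  <A:0 Mu:1 Ld:1 B:0 rd:2 wr:0>
#4 MEM src=r4,r3 dispatched  <A:0 Mu:1 Ld:0 B:0 rd:0 wr:0>
#5 ALU src=r1,r4 held:FU  <A:0 Mu:1 Ld:0 B:0 rd:0 wr:0>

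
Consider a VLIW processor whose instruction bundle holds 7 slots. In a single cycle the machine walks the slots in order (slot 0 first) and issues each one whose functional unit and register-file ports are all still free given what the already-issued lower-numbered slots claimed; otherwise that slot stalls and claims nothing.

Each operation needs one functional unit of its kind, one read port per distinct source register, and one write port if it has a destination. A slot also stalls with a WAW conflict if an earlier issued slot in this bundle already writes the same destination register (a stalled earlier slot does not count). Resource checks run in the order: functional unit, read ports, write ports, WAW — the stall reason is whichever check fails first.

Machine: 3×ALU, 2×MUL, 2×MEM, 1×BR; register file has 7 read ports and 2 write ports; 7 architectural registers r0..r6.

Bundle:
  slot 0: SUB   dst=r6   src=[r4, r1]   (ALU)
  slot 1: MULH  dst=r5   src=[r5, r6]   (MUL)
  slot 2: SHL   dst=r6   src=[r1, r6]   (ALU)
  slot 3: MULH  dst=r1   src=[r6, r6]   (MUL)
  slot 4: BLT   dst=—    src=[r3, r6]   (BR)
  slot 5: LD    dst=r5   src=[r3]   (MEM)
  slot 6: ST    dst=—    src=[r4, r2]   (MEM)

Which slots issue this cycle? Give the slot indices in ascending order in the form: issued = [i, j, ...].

issued = [0, 1, 4]

(0) want 1×ALU +2rd +1wr — yes → AL2|MU2|ME2|BR1|rd5|wr1
(1) want 1×MUL +2rd +1wr — yes → AL2|MU1|ME2|BR1|rd3|wr0
(2) want 1×ALU +2rd +1wr — WR_PORT → AL2|MU1|ME2|BR1|rd3|wr0
(3) want 1×MUL +1rd +1wr — WR_PORT → AL2|MU1|ME2|BR1|rd3|wr0
(4) want 1×BR +2rd +0wr — yes → AL2|MU1|ME2|BR0|rd1|wr0
(5) want 1×MEM +1rd +1wr — WR_PORT → AL2|MU1|ME2|BR0|rd1|wr0
(6) want 1×MEM +2rd +0wr — RD_PORT → AL2|MU1|ME2|BR0|rd1|wr0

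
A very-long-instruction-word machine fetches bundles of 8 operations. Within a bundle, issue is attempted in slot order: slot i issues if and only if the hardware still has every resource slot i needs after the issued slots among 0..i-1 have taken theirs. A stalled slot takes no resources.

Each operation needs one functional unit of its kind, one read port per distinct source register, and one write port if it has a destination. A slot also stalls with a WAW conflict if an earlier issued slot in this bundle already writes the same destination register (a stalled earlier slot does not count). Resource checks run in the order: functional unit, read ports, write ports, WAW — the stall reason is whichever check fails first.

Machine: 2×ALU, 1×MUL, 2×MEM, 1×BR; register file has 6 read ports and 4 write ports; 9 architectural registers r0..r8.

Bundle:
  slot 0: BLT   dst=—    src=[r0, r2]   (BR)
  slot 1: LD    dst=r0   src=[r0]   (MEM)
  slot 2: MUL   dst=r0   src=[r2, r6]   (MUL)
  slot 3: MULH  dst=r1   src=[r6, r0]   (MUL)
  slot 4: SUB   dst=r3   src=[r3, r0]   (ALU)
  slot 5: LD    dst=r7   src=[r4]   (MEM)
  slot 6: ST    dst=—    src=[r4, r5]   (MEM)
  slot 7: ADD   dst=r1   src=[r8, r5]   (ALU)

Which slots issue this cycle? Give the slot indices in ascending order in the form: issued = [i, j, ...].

[0] BR needs rd=2 wr=0: ok; after: ALU=2 MUL=1 MEM=2 BR=0, R=4, W=4
[1] MEM needs rd=1 wr=1: ok; after: ALU=2 MUL=1 MEM=1 BR=0, R=3, W=3
[2] MUL needs rd=2 wr=1: WAW; after: ALU=2 MUL=1 MEM=1 BR=0, R=3, W=3
[3] MUL needs rd=2 wr=1: ok; after: ALU=2 MUL=0 MEM=1 BR=0, R=1, W=2
[4] ALU needs rd=2 wr=1: RD_PORT; after: ALU=2 MUL=0 MEM=1 BR=0, R=1, W=2
[5] MEM needs rd=1 wr=1: ok; after: ALU=2 MUL=0 MEM=0 BR=0, R=0, W=1
[6] MEM needs rd=2 wr=0: FU; after: ALU=2 MUL=0 MEM=0 BR=0, R=0, W=1
[7] ALU needs rd=2 wr=1: RD_PORT; after: ALU=2 MUL=0 MEM=0 BR=0, R=0, W=1

issued = [0, 1, 3, 5]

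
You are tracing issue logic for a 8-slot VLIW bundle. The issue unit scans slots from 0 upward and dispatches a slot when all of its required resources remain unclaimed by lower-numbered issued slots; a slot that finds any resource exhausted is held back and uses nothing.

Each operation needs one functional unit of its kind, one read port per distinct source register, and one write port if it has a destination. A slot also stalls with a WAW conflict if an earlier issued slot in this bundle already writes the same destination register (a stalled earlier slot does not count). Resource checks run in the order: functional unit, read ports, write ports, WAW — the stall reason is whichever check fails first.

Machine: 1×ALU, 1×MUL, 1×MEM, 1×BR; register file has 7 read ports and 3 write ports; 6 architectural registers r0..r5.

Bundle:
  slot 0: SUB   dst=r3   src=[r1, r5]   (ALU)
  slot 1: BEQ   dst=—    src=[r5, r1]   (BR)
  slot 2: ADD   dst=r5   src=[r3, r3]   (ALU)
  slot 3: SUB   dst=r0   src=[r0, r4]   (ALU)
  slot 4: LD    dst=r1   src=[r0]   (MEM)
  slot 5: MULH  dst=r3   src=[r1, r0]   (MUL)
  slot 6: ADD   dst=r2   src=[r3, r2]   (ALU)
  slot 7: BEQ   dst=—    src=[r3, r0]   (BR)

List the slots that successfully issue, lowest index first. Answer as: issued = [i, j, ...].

issued = [0, 1, 4]

#0 ALU src=r1,r5 dispatched  <A:0 Mu:1 Ld:1 B:1 rd:5 wr:2>
#1 BR src=r5,r1 dispatched  <A:0 Mu:1 Ld:1 B:0 rd:3 wr:2>
#2 ALU src=r3,r3 held:FU  <A:0 Mu:1 Ld:1 B:0 rd:3 wr:2>
#3 ALU src=r0,r4 held:FU  <A:0 Mu:1 Ld:1 B:0 rd:3 wr:2>
#4 MEM src=r0 dispatched  <A:0 Mu:1 Ld:0 B:0 rd:2 wr:1>
#5 MUL src=r1,r0 held:WAW  <A:0 Mu:1 Ld:0 B:0 rd:2 wr:1>
#6 ALU src=r3,r2 held:FU  <A:0 Mu:1 Ld:0 B:0 rd:2 wr:1>
#7 BR src=r3,r0 held:FU  <A:0 Mu:1 Ld:0 B:0 rd:2 wr:1>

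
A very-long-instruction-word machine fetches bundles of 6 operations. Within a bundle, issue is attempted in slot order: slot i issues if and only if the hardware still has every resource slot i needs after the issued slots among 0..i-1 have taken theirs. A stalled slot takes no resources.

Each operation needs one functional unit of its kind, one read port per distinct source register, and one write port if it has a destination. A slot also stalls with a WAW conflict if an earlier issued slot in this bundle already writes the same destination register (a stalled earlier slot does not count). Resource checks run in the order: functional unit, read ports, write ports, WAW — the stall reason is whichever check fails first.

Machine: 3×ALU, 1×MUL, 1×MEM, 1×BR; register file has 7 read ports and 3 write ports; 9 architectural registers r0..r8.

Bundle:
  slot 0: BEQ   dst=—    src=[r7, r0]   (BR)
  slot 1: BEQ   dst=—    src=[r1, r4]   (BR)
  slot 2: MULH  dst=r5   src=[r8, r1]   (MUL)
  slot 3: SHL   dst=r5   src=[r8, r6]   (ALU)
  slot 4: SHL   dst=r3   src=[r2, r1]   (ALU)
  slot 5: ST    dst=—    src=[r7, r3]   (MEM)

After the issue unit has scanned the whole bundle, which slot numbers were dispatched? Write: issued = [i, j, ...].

slot 0 (BR): ISSUE — free A3,Mu1,Ld1,B0 rp5 wp3
slot 1 (BR): stall FU — free A3,Mu1,Ld1,B0 rp5 wp3
slot 2 (MUL): ISSUE — free A3,Mu0,Ld1,B0 rp3 wp2
slot 3 (ALU): stall WAW — free A3,Mu0,Ld1,B0 rp3 wp2
slot 4 (ALU): ISSUE — free A2,Mu0,Ld1,B0 rp1 wp1
slot 5 (MEM): stall RD_PORT — free A2,Mu0,Ld1,B0 rp1 wp1

issued = [0, 2, 4]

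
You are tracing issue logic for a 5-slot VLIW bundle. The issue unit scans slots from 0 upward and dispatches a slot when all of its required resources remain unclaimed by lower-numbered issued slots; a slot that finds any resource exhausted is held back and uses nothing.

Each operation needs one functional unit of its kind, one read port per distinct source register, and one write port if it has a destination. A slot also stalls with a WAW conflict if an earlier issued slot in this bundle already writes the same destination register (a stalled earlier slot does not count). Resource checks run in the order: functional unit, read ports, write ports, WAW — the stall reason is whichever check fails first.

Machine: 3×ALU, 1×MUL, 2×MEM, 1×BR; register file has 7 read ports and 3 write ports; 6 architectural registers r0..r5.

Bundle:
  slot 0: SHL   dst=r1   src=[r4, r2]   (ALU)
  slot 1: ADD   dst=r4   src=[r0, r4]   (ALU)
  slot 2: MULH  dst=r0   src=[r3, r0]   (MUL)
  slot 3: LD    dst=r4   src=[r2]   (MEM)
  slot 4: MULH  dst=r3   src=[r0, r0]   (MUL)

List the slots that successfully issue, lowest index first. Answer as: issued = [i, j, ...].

  0. ALU→r1 ⇒ go  {2A/1Mu/2Ld/1B | 5r 2w}
  1. ALU→r4 ⇒ go  {1A/1Mu/2Ld/1B | 3r 1w}
  2. MUL→r0 ⇒ go  {1A/0Mu/2Ld/1B | 1r 0w}
  3. MEM→r4 ⇒ no(WR_PORT)  {1A/0Mu/2Ld/1B | 1r 0w}
  4. MUL→r3 ⇒ no(FU)  {1A/0Mu/2Ld/1B | 1r 0w}

issued = [0, 1, 2]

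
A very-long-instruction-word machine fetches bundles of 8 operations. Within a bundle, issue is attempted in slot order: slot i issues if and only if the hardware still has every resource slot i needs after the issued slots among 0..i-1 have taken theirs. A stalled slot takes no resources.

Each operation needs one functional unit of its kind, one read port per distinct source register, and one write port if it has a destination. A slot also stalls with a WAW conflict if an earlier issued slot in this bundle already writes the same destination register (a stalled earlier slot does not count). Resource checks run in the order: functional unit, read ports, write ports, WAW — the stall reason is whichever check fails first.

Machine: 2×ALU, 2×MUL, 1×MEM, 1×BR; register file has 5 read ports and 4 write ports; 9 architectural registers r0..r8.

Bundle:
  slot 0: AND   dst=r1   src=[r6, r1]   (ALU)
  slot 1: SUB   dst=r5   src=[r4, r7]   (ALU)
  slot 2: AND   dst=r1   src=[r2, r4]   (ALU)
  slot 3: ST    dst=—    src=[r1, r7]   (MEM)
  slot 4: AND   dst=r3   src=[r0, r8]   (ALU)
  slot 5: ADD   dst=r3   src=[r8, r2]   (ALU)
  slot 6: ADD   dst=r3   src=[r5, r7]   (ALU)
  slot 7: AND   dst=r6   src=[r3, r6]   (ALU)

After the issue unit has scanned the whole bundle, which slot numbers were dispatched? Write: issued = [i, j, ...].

[0] ALU needs rd=2 wr=1: ok; after: ALU=1 MUL=2 MEM=1 BR=1, R=3, W=3
[1] ALU needs rd=2 wr=1: ok; after: ALU=0 MUL=2 MEM=1 BR=1, R=1, W=2
[2] ALU needs rd=2 wr=1: FU; after: ALU=0 MUL=2 MEM=1 BR=1, R=1, W=2
[3] MEM needs rd=2 wr=0: RD_PORT; after: ALU=0 MUL=2 MEM=1 BR=1, R=1, W=2
[4] ALU needs rd=2 wr=1: FU; after: ALU=0 MUL=2 MEM=1 BR=1, R=1, W=2
[5] ALU needs rd=2 wr=1: FU; after: ALU=0 MUL=2 MEM=1 BR=1, R=1, W=2
[6] ALU needs rd=2 wr=1: FU; after: ALU=0 MUL=2 MEM=1 BR=1, R=1, W=2
[7] ALU needs rd=2 wr=1: FU; after: ALU=0 MUL=2 MEM=1 BR=1, R=1, W=2

issued = [0, 1]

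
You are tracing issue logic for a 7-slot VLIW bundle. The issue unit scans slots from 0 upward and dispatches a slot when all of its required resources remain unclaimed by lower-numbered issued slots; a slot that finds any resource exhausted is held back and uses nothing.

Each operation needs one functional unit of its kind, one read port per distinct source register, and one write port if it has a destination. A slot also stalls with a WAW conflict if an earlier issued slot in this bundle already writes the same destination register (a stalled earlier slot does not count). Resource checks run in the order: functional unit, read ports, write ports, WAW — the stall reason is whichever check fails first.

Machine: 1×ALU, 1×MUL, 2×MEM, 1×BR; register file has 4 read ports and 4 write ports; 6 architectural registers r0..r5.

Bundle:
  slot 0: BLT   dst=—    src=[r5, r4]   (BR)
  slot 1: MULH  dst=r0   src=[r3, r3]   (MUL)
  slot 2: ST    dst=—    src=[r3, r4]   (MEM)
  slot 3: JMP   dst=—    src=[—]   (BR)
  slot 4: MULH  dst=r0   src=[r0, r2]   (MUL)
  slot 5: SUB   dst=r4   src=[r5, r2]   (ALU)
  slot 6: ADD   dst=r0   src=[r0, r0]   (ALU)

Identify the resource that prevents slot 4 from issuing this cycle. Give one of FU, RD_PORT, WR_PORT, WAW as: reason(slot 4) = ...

reason(slot 4) = FU

[0] BR needs rd=2 wr=0: ok; after: ALU=1 MUL=1 MEM=2 BR=0, R=2, W=4
[1] MUL needs rd=1 wr=1: ok; after: ALU=1 MUL=0 MEM=2 BR=0, R=1, W=3
[2] MEM needs rd=2 wr=0: RD_PORT; after: ALU=1 MUL=0 MEM=2 BR=0, R=1, W=3
[3] BR needs rd=0 wr=0: FU; after: ALU=1 MUL=0 MEM=2 BR=0, R=1, W=3
[4] MUL needs rd=2 wr=1: FU; after: ALU=1 MUL=0 MEM=2 BR=0, R=1, W=3
[5] ALU needs rd=2 wr=1: RD_PORT; after: ALU=1 MUL=0 MEM=2 BR=0, R=1, W=3
[6] ALU needs rd=1 wr=1: WAW; after: ALU=1 MUL=0 MEM=2 BR=0, R=1, W=3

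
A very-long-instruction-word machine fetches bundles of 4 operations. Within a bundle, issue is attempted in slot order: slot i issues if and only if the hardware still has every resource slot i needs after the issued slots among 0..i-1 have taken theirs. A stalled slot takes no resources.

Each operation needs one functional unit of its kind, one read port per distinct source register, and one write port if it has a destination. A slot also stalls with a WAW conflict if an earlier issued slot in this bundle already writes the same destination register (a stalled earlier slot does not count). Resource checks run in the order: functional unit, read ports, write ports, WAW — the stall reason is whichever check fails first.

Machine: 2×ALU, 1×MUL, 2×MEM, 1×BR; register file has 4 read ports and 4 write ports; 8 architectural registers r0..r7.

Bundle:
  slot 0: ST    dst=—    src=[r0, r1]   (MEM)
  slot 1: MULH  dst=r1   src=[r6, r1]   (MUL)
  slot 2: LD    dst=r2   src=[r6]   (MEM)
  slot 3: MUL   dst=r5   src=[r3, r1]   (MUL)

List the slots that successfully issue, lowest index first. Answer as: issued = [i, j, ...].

issued = [0, 1]

#0 MEM src=r0,r1 dispatched  <A:2 Mu:1 Ld:1 B:1 rd:2 wr:4>
#1 MUL src=r6,r1 dispatched  <A:2 Mu:0 Ld:1 B:1 rd:0 wr:3>
#2 MEM src=r6 held:RD_PORT  <A:2 Mu:0 Ld:1 B:1 rd:0 wr:3>
#3 MUL src=r3,r1 held:FU  <A:2 Mu:0 Ld:1 B:1 rd:0 wr:3>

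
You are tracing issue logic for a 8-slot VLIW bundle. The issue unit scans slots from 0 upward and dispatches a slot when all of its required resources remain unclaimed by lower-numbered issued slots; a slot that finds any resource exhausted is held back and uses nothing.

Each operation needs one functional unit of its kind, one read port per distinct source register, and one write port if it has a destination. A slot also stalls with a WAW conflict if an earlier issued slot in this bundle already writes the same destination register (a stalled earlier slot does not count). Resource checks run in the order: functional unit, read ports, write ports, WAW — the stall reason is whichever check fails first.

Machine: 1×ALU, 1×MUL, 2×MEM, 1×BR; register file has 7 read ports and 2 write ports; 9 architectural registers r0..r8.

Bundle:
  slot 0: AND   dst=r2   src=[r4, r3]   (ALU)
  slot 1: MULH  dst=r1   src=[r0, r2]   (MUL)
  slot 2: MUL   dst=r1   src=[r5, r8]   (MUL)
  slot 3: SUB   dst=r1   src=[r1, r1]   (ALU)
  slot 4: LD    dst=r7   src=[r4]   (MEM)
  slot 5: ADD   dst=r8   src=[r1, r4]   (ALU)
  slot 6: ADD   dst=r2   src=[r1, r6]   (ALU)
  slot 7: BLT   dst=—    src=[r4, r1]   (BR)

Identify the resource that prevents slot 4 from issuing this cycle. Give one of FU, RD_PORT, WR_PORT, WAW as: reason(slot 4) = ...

(0) want 1×ALU +2rd +1wr — yes → AL0|MU1|ME2|BR1|rd5|wr1
(1) want 1×MUL +2rd +1wr — yes → AL0|MU0|ME2|BR1|rd3|wr0
(2) want 1×MUL +2rd +1wr — FU → AL0|MU0|ME2|BR1|rd3|wr0
(3) want 1×ALU +1rd +1wr — FU → AL0|MU0|ME2|BR1|rd3|wr0
(4) want 1×MEM +1rd +1wr — WR_PORT → AL0|MU0|ME2|BR1|rd3|wr0
(5) want 1×ALU +2rd +1wr — FU → AL0|MU0|ME2|BR1|rd3|wr0
(6) want 1×ALU +2rd +1wr — FU → AL0|MU0|ME2|BR1|rd3|wr0
(7) want 1×BR +2rd +0wr — yes → AL0|MU0|ME2|BR0|rd1|wr0

reason(slot 4) = WR_PORT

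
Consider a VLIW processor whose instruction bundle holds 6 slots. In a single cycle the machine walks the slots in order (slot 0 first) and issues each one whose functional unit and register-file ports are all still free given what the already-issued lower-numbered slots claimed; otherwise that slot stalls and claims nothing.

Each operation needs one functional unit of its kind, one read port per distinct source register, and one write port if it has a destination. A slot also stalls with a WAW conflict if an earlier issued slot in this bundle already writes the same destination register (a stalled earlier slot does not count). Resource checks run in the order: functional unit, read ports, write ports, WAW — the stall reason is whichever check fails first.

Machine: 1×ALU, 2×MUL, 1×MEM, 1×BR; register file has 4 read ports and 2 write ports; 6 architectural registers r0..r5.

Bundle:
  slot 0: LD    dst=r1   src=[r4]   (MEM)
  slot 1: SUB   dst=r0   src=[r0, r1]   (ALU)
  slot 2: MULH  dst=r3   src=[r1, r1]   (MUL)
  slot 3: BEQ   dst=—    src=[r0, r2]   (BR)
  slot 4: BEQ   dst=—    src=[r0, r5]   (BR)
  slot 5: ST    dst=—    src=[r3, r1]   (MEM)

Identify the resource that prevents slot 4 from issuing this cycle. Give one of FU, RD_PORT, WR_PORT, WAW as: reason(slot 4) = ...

reason(slot 4) = RD_PORT

slot 0 (MEM): ISSUE — free A1,Mu2,Ld0,B1 rp3 wp1
slot 1 (ALU): ISSUE — free A0,Mu2,Ld0,B1 rp1 wp0
slot 2 (MUL): stall WR_PORT — free A0,Mu2,Ld0,B1 rp1 wp0
slot 3 (BR): stall RD_PORT — free A0,Mu2,Ld0,B1 rp1 wp0
slot 4 (BR): stall RD_PORT — free A0,Mu2,Ld0,B1 rp1 wp0
slot 5 (MEM): stall FU — free A0,Mu2,Ld0,B1 rp1 wp0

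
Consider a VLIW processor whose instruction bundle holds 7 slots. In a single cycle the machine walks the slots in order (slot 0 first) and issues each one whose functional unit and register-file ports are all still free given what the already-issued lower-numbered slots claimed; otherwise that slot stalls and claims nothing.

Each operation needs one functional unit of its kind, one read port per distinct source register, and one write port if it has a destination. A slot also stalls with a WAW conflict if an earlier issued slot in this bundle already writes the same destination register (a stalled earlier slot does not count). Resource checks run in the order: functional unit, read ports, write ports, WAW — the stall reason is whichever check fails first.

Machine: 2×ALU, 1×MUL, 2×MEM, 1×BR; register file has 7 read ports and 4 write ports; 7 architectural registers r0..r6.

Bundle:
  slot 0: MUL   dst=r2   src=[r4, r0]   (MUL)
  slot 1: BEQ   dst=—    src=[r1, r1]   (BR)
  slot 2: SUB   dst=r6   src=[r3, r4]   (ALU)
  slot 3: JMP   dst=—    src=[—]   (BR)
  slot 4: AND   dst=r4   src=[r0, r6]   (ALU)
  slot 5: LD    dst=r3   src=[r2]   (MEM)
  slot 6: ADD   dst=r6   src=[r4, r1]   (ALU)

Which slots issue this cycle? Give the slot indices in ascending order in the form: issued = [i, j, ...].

slot 0 (MUL): ISSUE — free A2,Mu0,Ld2,B1 rp5 wp3
slot 1 (BR): ISSUE — free A2,Mu0,Ld2,B0 rp4 wp3
slot 2 (ALU): ISSUE — free A1,Mu0,Ld2,B0 rp2 wp2
slot 3 (BR): stall FU — free A1,Mu0,Ld2,B0 rp2 wp2
slot 4 (ALU): ISSUE — free A0,Mu0,Ld2,B0 rp0 wp1
slot 5 (MEM): stall RD_PORT — free A0,Mu0,Ld2,B0 rp0 wp1
slot 6 (ALU): stall FU — free A0,Mu0,Ld2,B0 rp0 wp1

issued = [0, 1, 2, 4]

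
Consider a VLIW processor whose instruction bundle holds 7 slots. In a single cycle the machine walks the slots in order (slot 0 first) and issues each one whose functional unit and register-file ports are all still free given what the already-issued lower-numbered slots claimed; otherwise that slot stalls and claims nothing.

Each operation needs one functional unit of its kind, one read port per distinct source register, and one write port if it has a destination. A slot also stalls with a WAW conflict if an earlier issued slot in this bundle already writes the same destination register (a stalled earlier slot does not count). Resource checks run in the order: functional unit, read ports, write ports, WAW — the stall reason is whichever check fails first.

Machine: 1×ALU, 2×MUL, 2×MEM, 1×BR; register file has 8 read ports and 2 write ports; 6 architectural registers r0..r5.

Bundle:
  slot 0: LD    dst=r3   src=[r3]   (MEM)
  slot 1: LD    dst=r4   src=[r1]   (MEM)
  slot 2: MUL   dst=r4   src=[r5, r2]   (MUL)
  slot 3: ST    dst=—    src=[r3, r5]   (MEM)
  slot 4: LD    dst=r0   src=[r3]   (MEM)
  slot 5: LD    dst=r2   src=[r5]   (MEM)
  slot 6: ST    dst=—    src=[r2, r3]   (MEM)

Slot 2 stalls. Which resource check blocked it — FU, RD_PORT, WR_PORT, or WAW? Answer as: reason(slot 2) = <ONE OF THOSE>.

  0. MEM→r3 ⇒ go  {1A/2Mu/1Ld/1B | 7r 1w}
  1. MEM→r4 ⇒ go  {1A/2Mu/0Ld/1B | 6r 0w}
  2. MUL→r4 ⇒ no(WR_PORT)  {1A/2Mu/0Ld/1B | 6r 0w}
  3. MEM ⇒ no(FU)  {1A/2Mu/0Ld/1B | 6r 0w}
  4. MEM→r0 ⇒ no(FU)  {1A/2Mu/0Ld/1B | 6r 0w}
  5. MEM→r2 ⇒ no(FU)  {1A/2Mu/0Ld/1B | 6r 0w}
  6. MEM ⇒ no(FU)  {1A/2Mu/0Ld/1B | 6r 0w}

reason(slot 2) = WR_PORT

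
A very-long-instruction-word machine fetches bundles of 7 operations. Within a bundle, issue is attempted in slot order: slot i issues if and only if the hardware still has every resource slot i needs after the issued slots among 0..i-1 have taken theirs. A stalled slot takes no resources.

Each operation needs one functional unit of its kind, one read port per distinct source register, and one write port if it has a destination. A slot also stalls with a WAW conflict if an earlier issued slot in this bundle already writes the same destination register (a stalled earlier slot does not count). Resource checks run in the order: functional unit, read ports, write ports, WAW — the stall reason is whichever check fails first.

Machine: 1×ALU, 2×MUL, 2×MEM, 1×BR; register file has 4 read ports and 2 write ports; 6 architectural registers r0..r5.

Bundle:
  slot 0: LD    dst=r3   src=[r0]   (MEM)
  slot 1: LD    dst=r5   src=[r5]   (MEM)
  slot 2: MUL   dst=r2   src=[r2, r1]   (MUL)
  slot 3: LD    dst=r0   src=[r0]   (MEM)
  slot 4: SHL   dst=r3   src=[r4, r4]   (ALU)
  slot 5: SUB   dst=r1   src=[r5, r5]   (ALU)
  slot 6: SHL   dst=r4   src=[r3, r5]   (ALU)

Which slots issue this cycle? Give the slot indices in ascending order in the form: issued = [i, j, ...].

issued = [0, 1]

#0 MEM src=r0 dispatched  <A:1 Mu:2 Ld:1 B:1 rd:3 wr:1>
#1 MEM src=r5 dispatched  <A:1 Mu:2 Ld:0 B:1 rd:2 wr:0>
#2 MUL src=r2,r1 held:WR_PORT  <A:1 Mu:2 Ld:0 B:1 rd:2 wr:0>
#3 MEM src=r0 held:FU  <A:1 Mu:2 Ld:0 B:1 rd:2 wr:0>
#4 ALU src=r4,r4 held:WR_PORT  <A:1 Mu:2 Ld:0 B:1 rd:2 wr:0>
#5 ALU src=r5,r5 held:WR_PORT  <A:1 Mu:2 Ld:0 B:1 rd:2 wr:0>
#6 ALU src=r3,r5 held:WR_PORT  <A:1 Mu:2 Ld:0 B:1 rd:2 wr:0>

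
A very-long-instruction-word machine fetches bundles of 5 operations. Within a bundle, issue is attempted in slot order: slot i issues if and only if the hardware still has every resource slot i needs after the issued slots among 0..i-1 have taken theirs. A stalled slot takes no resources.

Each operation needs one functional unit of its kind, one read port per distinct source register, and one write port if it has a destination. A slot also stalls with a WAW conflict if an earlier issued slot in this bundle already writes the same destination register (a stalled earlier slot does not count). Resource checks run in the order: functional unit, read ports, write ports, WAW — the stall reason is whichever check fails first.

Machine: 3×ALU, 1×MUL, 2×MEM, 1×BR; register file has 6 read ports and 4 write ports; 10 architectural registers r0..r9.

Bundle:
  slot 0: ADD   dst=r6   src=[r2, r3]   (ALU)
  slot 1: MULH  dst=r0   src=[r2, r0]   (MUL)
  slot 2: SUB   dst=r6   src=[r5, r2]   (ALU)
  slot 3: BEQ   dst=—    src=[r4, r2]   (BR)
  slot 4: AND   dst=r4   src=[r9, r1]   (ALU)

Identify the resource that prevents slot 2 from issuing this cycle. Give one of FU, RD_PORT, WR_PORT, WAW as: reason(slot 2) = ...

slot 0 (ALU): ISSUE — free A2,Mu1,Ld2,B1 rp4 wp3
slot 1 (MUL): ISSUE — free A2,Mu0,Ld2,B1 rp2 wp2
slot 2 (ALU): stall WAW — free A2,Mu0,Ld2,B1 rp2 wp2
slot 3 (BR): ISSUE — free A2,Mu0,Ld2,B0 rp0 wp2
slot 4 (ALU): stall RD_PORT — free A2,Mu0,Ld2,B0 rp0 wp2

reason(slot 2) = WAW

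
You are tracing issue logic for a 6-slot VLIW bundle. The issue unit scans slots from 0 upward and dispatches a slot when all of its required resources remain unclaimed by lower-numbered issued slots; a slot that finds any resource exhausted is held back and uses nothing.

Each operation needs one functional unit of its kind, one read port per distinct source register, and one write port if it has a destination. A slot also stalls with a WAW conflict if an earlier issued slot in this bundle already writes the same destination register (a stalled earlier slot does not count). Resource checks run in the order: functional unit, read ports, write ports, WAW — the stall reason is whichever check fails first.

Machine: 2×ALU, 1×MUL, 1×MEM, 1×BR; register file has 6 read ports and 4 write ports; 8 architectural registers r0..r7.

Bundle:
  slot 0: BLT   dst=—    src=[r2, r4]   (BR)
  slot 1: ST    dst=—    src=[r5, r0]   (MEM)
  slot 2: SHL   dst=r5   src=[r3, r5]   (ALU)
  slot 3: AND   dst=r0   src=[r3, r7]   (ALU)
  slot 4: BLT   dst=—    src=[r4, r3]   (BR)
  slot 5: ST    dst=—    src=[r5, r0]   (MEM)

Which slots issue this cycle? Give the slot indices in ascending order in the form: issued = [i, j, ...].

[0] BR needs rd=2 wr=0: ok; after: ALU=2 MUL=1 MEM=1 BR=0, R=4, W=4
[1] MEM needs rd=2 wr=0: ok; after: ALU=2 MUL=1 MEM=0 BR=0, R=2, W=4
[2] ALU needs rd=2 wr=1: ok; after: ALU=1 MUL=1 MEM=0 BR=0, R=0, W=3
[3] ALU needs rd=2 wr=1: RD_PORT; after: ALU=1 MUL=1 MEM=0 BR=0, R=0, W=3
[4] BR needs rd=2 wr=0: FU; after: ALU=1 MUL=1 MEM=0 BR=0, R=0, W=3
[5] MEM needs rd=2 wr=0: FU; after: ALU=1 MUL=1 MEM=0 BR=0, R=0, W=3

issued = [0, 1, 2]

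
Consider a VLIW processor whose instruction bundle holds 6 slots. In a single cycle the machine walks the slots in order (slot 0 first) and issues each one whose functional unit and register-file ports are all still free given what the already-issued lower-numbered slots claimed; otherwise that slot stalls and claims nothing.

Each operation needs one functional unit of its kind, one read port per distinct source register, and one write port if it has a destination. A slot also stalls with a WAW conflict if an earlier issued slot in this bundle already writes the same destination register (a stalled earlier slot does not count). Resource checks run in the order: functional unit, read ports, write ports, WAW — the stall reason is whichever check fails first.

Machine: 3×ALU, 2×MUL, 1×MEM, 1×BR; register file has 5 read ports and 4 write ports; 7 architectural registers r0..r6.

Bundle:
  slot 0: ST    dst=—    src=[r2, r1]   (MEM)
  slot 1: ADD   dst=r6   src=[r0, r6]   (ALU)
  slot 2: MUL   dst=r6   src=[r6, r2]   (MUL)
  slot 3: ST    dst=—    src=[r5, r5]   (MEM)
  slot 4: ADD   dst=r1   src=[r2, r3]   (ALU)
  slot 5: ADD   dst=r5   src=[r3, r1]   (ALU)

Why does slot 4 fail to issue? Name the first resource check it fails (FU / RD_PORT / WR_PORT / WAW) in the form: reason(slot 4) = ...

reason(slot 4) = RD_PORT

slot 0 (MEM): ISSUE — free A3,Mu2,Ld0,B1 rp3 wp4
slot 1 (ALU): ISSUE — free A2,Mu2,Ld0,B1 rp1 wp3
slot 2 (MUL): stall RD_PORT — free A2,Mu2,Ld0,B1 rp1 wp3
slot 3 (MEM): stall FU — free A2,Mu2,Ld0,B1 rp1 wp3
slot 4 (ALU): stall RD_PORT — free A2,Mu2,Ld0,B1 rp1 wp3
slot 5 (ALU): stall RD_PORT — free A2,Mu2,Ld0,B1 rp1 wp3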